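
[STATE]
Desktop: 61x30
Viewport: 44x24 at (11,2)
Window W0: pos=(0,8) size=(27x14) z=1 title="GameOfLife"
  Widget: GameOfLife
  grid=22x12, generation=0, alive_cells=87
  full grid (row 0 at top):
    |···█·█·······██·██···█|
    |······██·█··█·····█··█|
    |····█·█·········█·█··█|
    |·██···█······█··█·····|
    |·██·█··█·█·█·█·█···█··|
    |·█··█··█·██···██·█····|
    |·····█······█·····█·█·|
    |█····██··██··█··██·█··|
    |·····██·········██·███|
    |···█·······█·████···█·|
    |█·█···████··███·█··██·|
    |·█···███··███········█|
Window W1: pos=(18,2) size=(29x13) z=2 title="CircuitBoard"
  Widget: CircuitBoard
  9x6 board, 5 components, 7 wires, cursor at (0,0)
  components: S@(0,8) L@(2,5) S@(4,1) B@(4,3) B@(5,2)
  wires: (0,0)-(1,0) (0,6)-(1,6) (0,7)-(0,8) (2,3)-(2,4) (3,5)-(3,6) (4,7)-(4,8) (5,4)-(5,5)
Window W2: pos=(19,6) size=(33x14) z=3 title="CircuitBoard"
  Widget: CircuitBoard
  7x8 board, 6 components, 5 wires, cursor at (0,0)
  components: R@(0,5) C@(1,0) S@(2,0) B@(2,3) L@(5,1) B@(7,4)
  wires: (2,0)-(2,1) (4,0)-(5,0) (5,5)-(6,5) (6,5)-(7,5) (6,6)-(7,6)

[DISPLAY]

       ┏━━━━━━━━━━━━━━━━━━━━━━━━━━━┓        
       ┃ CircuitBoard              ┃        
       ┠───────────────────────────┨        
       ┃   0 1 2 3 4 5 6 7 8       ┃        
       ┃┏━━━━━━━━━━━━━━━━━━━━━━━━━━━━━━━┓   
       ┃┃ CircuitBoard                  ┃   
━━━━━━━┃┠───────────────────────────────┨   
e      ┃┃   0 1 2 3 4 5 6               ┃   
───────┃┃0  [.]                  R      ┃   
       ┃┃                               ┃   
··█····┃┃1   C                          ┃   
······█┃┃                               ┃   
···█··█┗┃2   S ─ ·       B              ┃   
·█·█·█··┃                               ┃   
█···██·█┃3                              ┃   
··█·····┃                               ┃   
█··█··██┃4   ·                          ┃   
······██┗━━━━━━━━━━━━━━━━━━━━━━━━━━━━━━━┛   
·█·████···█·   ┃                            
━━━━━━━━━━━━━━━┛                            
                                            
                                            
                                            
                                            


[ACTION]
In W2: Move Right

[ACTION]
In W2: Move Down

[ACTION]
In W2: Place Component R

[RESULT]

       ┏━━━━━━━━━━━━━━━━━━━━━━━━━━━┓        
       ┃ CircuitBoard              ┃        
       ┠───────────────────────────┨        
       ┃   0 1 2 3 4 5 6 7 8       ┃        
       ┃┏━━━━━━━━━━━━━━━━━━━━━━━━━━━━━━━┓   
       ┃┃ CircuitBoard                  ┃   
━━━━━━━┃┠───────────────────────────────┨   
e      ┃┃   0 1 2 3 4 5 6               ┃   
───────┃┃0                       R      ┃   
       ┃┃                               ┃   
··█····┃┃1   C  [R]                     ┃   
······█┃┃                               ┃   
···█··█┗┃2   S ─ ·       B              ┃   
·█·█·█··┃                               ┃   
█···██·█┃3                              ┃   
··█·····┃                               ┃   
█··█··██┃4   ·                          ┃   
······██┗━━━━━━━━━━━━━━━━━━━━━━━━━━━━━━━┛   
·█·████···█·   ┃                            
━━━━━━━━━━━━━━━┛                            
                                            
                                            
                                            
                                            


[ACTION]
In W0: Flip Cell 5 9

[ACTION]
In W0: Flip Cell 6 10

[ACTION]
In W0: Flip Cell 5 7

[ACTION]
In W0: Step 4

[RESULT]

       ┏━━━━━━━━━━━━━━━━━━━━━━━━━━━┓        
       ┃ CircuitBoard              ┃        
       ┠───────────────────────────┨        
       ┃   0 1 2 3 4 5 6 7 8       ┃        
       ┃┏━━━━━━━━━━━━━━━━━━━━━━━━━━━━━━━┓   
       ┃┃ CircuitBoard                  ┃   
━━━━━━━┃┠───────────────────────────────┨   
e      ┃┃   0 1 2 3 4 5 6               ┃   
───────┃┃0                       R      ┃   
       ┃┃                               ┃   
··████·┃┃1   C  [R]                     ┃   
·······┃┃                               ┃   
██··█··┗┃2   S ─ ·       B              ┃   
··███···┃                               ┃   
········┃3                              ┃   
█·······┃                               ┃   
█······█┃4   ·                          ┃   
█·······┗━━━━━━━━━━━━━━━━━━━━━━━━━━━━━━━┛   
·········█··   ┃                            
━━━━━━━━━━━━━━━┛                            
                                            
                                            
                                            
                                            


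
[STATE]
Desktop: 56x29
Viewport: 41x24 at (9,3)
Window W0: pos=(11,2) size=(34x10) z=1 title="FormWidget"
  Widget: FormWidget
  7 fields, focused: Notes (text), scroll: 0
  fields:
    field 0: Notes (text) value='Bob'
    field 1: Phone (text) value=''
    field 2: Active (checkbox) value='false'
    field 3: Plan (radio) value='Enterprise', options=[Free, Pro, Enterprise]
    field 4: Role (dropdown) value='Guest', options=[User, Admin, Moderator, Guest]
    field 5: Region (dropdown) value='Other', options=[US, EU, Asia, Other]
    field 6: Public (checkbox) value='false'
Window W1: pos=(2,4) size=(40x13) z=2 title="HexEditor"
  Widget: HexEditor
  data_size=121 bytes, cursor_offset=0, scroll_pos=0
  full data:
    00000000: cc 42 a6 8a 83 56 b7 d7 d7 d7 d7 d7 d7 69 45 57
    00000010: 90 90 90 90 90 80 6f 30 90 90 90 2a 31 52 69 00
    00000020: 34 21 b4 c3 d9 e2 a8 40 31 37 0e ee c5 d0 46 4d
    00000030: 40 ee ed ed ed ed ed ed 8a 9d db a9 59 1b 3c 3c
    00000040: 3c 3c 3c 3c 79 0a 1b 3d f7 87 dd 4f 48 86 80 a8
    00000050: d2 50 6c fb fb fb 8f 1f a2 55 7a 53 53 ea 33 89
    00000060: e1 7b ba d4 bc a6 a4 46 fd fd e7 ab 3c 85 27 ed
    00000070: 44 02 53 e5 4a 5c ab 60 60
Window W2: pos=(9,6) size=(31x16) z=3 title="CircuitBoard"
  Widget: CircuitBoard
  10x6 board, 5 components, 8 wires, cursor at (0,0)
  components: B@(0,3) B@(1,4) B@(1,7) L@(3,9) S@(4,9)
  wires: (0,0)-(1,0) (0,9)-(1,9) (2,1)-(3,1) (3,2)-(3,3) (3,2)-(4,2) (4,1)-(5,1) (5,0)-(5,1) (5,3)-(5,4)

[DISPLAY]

  ┃ FormWidget                     ┃     
━━━━━━━━━━━━━━━━━━━━━━━━━━━━━━━━┓──┨     
itor                            ┃ ]┃     
┏━━━━━━━━━━━━━━━━━━━━━━━━━━━━━┓─┨ ]┃     
┃ CircuitBoard                ┃ ┃  ┃     
┠─────────────────────────────┨ ┃o ┃     
┃   0 1 2 3 4 5 6 7 8 9       ┃ ┃▼]┃     
┃0  [.]          B            ┃ ┃▼]┃     
┃    │                        ┃ ┃━━┛     
┃1   ·               B        ┃ ┃        
┃                             ┃ ┃        
┃2       ·                    ┃ ┃        
┃        │                    ┃ ┃        
┃3       ·   · ─ ·            ┃━┛        
┃            │                ┃          
┃4       ·   ·                ┃          
┃        │                    ┃          
┃5   · ─ ·       · ─ ·        ┃          
┗━━━━━━━━━━━━━━━━━━━━━━━━━━━━━┛          
                                         
                                         
                                         
                                         
                                         


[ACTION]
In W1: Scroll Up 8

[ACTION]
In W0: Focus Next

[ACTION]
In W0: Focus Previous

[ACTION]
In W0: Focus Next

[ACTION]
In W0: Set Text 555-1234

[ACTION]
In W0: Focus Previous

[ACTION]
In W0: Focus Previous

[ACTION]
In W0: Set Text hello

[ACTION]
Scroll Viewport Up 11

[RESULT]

                                         
                                         
  ┏━━━━━━━━━━━━━━━━━━━━━━━━━━━━━━━━┓     
  ┃ FormWidget                     ┃     
━━━━━━━━━━━━━━━━━━━━━━━━━━━━━━━━┓──┨     
itor                            ┃ ]┃     
┏━━━━━━━━━━━━━━━━━━━━━━━━━━━━━┓─┨ ]┃     
┃ CircuitBoard                ┃ ┃  ┃     
┠─────────────────────────────┨ ┃o ┃     
┃   0 1 2 3 4 5 6 7 8 9       ┃ ┃▼]┃     
┃0  [.]          B            ┃ ┃▼]┃     
┃    │                        ┃ ┃━━┛     
┃1   ·               B        ┃ ┃        
┃                             ┃ ┃        
┃2       ·                    ┃ ┃        
┃        │                    ┃ ┃        
┃3       ·   · ─ ·            ┃━┛        
┃            │                ┃          
┃4       ·   ·                ┃          
┃        │                    ┃          
┃5   · ─ ·       · ─ ·        ┃          
┗━━━━━━━━━━━━━━━━━━━━━━━━━━━━━┛          
                                         
                                         


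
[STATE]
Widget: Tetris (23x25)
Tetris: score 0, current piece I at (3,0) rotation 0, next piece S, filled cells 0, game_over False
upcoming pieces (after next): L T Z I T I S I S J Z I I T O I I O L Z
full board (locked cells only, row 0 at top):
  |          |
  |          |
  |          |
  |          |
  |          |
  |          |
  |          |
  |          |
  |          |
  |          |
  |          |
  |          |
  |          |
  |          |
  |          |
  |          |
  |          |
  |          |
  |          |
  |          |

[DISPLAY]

   ████   │Next:       
          │ ░░         
          │░░          
          │            
          │            
          │            
          │Score:      
          │0           
          │            
          │            
          │            
          │            
          │            
          │            
          │            
          │            
          │            
          │            
          │            
          │            
          │            
          │            
          │            
          │            
          │            


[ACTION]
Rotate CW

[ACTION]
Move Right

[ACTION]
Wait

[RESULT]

          │Next:       
    █     │ ░░         
    █     │░░          
    █     │            
    █     │            
          │            
          │Score:      
          │0           
          │            
          │            
          │            
          │            
          │            
          │            
          │            
          │            
          │            
          │            
          │            
          │            
          │            
          │            
          │            
          │            
          │            


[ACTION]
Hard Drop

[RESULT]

    ░░    │Next:       
   ░░     │  ▒         
          │▒▒▒         
          │            
          │            
          │            
          │Score:      
          │0           
          │            
          │            
          │            
          │            
          │            
          │            
          │            
          │            
    █     │            
    █     │            
    █     │            
    █     │            
          │            
          │            
          │            
          │            
          │            


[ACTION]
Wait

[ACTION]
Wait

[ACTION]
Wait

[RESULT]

          │Next:       
          │  ▒         
          │▒▒▒         
    ░░    │            
   ░░     │            
          │            
          │Score:      
          │0           
          │            
          │            
          │            
          │            
          │            
          │            
          │            
          │            
    █     │            
    █     │            
    █     │            
    █     │            
          │            
          │            
          │            
          │            
          │            


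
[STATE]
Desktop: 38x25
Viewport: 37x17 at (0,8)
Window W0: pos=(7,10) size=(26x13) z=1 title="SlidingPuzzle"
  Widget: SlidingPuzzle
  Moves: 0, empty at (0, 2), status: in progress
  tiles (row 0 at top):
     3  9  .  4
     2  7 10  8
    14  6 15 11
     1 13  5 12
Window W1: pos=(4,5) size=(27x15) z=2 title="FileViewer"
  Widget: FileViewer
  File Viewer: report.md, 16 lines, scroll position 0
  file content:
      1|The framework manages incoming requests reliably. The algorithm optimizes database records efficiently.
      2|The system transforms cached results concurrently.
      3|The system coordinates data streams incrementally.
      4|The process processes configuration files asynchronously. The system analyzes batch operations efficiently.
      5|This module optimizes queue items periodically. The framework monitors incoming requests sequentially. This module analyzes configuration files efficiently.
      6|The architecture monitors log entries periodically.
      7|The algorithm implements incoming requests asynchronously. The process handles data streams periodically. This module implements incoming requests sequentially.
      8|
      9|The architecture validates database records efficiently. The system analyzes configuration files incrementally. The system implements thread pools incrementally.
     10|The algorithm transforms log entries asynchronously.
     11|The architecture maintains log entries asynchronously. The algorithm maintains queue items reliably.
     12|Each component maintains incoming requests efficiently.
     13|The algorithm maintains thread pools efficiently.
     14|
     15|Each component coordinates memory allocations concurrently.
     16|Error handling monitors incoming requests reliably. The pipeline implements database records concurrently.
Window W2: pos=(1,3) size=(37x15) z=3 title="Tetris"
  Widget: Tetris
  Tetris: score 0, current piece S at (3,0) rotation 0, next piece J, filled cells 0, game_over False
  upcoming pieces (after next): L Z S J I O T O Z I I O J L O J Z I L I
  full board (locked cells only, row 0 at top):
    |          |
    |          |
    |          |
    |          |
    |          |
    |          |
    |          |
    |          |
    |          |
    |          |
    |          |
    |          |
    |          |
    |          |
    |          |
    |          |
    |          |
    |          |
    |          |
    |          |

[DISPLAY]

 ┃          │███                     
 ┃          │                        
 ┃          │                        
 ┃          │                        
 ┃          │Score:                  
 ┃          │0                       
 ┃          │                        
 ┃          │                        
 ┃          │                        
 ┗━━━━━━━━━━━━━━━━━━━━━━━━━━━━━━━━━━━
    ┃The architecture maintai▼┃ ┃    
    ┗━━━━━━━━━━━━━━━━━━━━━━━━━┛ ┃    
       ┃│  1 │ 13 │  5 │ 12 │   ┃    
       ┃└────┴────┴────┴────┘   ┃    
       ┗━━━━━━━━━━━━━━━━━━━━━━━━┛    
                                     
                                     


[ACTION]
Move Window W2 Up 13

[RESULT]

 ┃          │                        
 ┃          │Score:                  
 ┃          │0                       
 ┃          │                        
 ┃          │                        
 ┃          │                        
 ┗━━━━━━━━━━━━━━━━━━━━━━━━━━━━━━━━━━━
    ┃                        ░┃ ┃    
    ┃The architecture validat░┃ ┃    
    ┃The algorithm transforms░┃ ┃    
    ┃The architecture maintai▼┃ ┃    
    ┗━━━━━━━━━━━━━━━━━━━━━━━━━┛ ┃    
       ┃│  1 │ 13 │  5 │ 12 │   ┃    
       ┃└────┴────┴────┴────┘   ┃    
       ┗━━━━━━━━━━━━━━━━━━━━━━━━┛    
                                     
                                     


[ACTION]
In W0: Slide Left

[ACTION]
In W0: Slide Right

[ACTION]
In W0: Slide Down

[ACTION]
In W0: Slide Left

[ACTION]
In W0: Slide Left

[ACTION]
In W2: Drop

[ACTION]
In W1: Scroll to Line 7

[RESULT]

 ┃          │                        
 ┃          │Score:                  
 ┃          │0                       
 ┃          │                        
 ┃          │                        
 ┃          │                        
 ┗━━━━━━━━━━━━━━━━━━━━━━━━━━━━━━━━━━━
    ┃The algorithm maintains ░┃ ┃    
    ┃                        ░┃ ┃    
    ┃Each component coordinat█┃ ┃    
    ┃Error handling monitors ▼┃ ┃    
    ┗━━━━━━━━━━━━━━━━━━━━━━━━━┛ ┃    
       ┃│  1 │ 13 │  5 │ 12 │   ┃    
       ┃└────┴────┴────┴────┘   ┃    
       ┗━━━━━━━━━━━━━━━━━━━━━━━━┛    
                                     
                                     


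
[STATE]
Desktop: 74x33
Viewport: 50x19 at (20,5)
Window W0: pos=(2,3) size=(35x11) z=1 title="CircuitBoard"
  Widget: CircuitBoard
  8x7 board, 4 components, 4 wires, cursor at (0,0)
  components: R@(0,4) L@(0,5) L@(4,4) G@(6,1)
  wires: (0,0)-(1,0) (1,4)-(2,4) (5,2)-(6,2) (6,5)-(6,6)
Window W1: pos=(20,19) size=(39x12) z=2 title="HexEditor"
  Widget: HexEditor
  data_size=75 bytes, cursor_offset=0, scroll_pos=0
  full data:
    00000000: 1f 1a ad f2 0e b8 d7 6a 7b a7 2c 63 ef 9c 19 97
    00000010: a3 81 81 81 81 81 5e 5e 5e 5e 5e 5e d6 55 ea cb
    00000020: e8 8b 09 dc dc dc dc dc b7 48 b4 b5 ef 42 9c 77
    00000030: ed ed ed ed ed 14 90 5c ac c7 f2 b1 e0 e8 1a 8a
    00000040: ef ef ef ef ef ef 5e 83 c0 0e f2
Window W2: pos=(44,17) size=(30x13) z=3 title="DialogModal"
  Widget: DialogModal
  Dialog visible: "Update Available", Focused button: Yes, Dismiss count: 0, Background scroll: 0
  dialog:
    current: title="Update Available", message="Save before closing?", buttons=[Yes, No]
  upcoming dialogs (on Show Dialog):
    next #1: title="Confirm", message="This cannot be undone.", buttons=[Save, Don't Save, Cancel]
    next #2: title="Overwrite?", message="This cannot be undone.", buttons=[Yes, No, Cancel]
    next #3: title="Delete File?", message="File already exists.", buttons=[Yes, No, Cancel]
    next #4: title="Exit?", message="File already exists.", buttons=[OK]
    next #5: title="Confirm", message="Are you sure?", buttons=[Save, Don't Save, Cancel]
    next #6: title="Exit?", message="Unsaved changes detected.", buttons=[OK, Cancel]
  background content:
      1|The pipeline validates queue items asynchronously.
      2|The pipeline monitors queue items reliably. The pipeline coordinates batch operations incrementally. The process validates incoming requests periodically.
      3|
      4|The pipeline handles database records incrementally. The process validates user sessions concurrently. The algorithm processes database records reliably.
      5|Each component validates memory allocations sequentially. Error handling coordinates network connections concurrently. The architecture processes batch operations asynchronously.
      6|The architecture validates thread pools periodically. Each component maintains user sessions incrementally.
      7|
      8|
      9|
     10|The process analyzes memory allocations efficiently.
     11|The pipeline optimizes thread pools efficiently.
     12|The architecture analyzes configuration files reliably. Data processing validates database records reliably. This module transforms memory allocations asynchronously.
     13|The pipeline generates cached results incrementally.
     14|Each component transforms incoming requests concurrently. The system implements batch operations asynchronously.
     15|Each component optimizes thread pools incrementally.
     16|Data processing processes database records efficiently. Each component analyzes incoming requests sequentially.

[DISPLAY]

────────────────┨                                 
7               ┃                                 
   R   L        ┃                                 
                ┃                                 
   ·            ┃                                 
   │            ┃                                 
   ·            ┃                                 
                ┃                                 
━━━━━━━━━━━━━━━━┛                                 
                                                  
                                                  
                                                  
                        ┏━━━━━━━━━━━━━━━━━━━━━━━━━
                        ┃ DialogModal             
┏━━━━━━━━━━━━━━━━━━━━━━━┠─────────────────────────
┃ HexEditor             ┃The pipeline validates qu
┠───────────────────────┃The pipeline monitors que
┃00000000  1F 1a ad f2 0┃  ┌──────────────────────
┃00000010  a3 81 81 81 8┃Th│   Update Available   


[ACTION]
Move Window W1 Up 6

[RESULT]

────────────────┨                                 
7               ┃                                 
   R   L        ┃                                 
                ┃                                 
   ·            ┃                                 
   │            ┃                                 
   ·            ┃                                 
                ┃                                 
┏━━━━━━━━━━━━━━━━━━━━━━━━━━━━━━━━━━━━━┓           
┃ HexEditor                           ┃           
┠─────────────────────────────────────┨           
┃00000000  1F 1a ad f2 0e b8 d7 6a  7b┃           
┃00000010  a3 81 81 81 8┏━━━━━━━━━━━━━━━━━━━━━━━━━
┃00000020  e8 8b 09 dc d┃ DialogModal             
┃00000030  ed ed ed ed e┠─────────────────────────
┃00000040  ef ef ef ef e┃The pipeline validates qu
┃                       ┃The pipeline monitors que
┃                       ┃  ┌──────────────────────
┃                       ┃Th│   Update Available   


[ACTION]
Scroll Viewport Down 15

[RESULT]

┃ HexEditor                           ┃           
┠─────────────────────────────────────┨           
┃00000000  1F 1a ad f2 0e b8 d7 6a  7b┃           
┃00000010  a3 81 81 81 8┏━━━━━━━━━━━━━━━━━━━━━━━━━
┃00000020  e8 8b 09 dc d┃ DialogModal             
┃00000030  ed ed ed ed e┠─────────────────────────
┃00000040  ef ef ef ef e┃The pipeline validates qu
┃                       ┃The pipeline monitors que
┃                       ┃  ┌──────────────────────
┃                       ┃Th│   Update Available   
┗━━━━━━━━━━━━━━━━━━━━━━━┃Ea│ Save before closing? 
                        ┃Th│      [Yes]  No       
                        ┃  └──────────────────────
                        ┃                         
                        ┃                         
                        ┗━━━━━━━━━━━━━━━━━━━━━━━━━
                                                  
                                                  
                                                  


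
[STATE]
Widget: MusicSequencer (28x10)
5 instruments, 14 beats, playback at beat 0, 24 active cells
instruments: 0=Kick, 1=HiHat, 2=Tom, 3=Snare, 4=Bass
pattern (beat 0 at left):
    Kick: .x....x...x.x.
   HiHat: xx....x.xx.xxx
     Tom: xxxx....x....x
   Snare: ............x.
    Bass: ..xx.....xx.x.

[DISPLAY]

      ▼1234567890123        
  Kick·█····█···█·█·        
 HiHat██····█·██·███        
   Tom████····█····█        
 Snare············█·        
  Bass··██·····██·█·        
                            
                            
                            
                            


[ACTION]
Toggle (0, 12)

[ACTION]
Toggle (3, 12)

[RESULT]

      ▼1234567890123        
  Kick·█····█···█···        
 HiHat██····█·██·███        
   Tom████····█····█        
 Snare··············        
  Bass··██·····██·█·        
                            
                            
                            
                            


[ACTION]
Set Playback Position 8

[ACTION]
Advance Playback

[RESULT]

      012345678▼0123        
  Kick·█····█···█···        
 HiHat██····█·██·███        
   Tom████····█····█        
 Snare··············        
  Bass··██·····██·█·        
                            
                            
                            
                            


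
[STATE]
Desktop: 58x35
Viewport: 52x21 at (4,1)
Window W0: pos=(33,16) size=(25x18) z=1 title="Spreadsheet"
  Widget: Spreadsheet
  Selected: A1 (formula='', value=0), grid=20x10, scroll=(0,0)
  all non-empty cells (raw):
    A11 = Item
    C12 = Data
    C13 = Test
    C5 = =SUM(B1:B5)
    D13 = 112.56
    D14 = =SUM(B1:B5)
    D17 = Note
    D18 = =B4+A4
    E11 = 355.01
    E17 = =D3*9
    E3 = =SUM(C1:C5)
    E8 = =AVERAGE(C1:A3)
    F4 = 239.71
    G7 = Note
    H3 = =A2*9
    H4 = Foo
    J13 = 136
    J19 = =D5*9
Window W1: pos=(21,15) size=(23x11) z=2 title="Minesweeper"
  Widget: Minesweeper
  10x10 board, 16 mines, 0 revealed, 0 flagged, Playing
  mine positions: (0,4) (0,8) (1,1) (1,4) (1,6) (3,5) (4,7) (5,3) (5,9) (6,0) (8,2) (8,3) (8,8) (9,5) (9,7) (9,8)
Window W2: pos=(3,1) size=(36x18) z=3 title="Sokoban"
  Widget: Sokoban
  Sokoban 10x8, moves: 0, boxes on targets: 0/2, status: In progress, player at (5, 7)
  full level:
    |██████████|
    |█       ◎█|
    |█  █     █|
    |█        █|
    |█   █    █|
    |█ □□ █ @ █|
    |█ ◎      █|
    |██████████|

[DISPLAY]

━━━━━━━━━━━━━━━━━━━━━━━━━━━━━━━━━━┓                 
 Sokoban                          ┃                 
──────────────────────────────────┨                 
██████████                        ┃                 
█       ◎█                        ┃                 
█  █     █                        ┃                 
█        █                        ┃                 
█   █    █                        ┃                 
█ □□ █ @ █                        ┃                 
█ ◎      █                        ┃                 
██████████                        ┃                 
Moves: 0  0/2                     ┃                 
                                  ┃                 
                                  ┃                 
                                  ┃━━━━┓            
                                  ┃    ┃━━━━━━━━━━━━
                                  ┃────┨et          
━━━━━━━━━━━━━━━━━━━━━━━━━━━━━━━━━━┛    ┃────────────
                 ┃■■■■■■■■■■           ┃            
                 ┃■■■■■■■■■■           ┃     B      
                 ┃■■■■■■■■■■           ┃------------


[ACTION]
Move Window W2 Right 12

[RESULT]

           ┏━━━━━━━━━━━━━━━━━━━━━━━━━━━━━━━━━━┓     
           ┃ Sokoban                          ┃     
           ┠──────────────────────────────────┨     
           ┃██████████                        ┃     
           ┃█       ◎█                        ┃     
           ┃█  █     █                        ┃     
           ┃█        █                        ┃     
           ┃█   █    █                        ┃     
           ┃█ □□ █ @ █                        ┃     
           ┃█ ◎      █                        ┃     
           ┃██████████                        ┃     
           ┃Moves: 0  0/2                     ┃     
           ┃                                  ┃     
           ┃                                  ┃     
           ┃                                  ┃     
           ┃                                  ┃━━━━━
           ┃                                  ┃     
           ┗━━━━━━━━━━━━━━━━━━━━━━━━━━━━━━━━━━┛─────
                 ┃■■■■■■■■■■           ┃            
                 ┃■■■■■■■■■■           ┃     B      
                 ┃■■■■■■■■■■           ┃------------


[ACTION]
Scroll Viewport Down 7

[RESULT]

           ┃█   █    █                        ┃     
           ┃█ □□ █ @ █                        ┃     
           ┃█ ◎      █                        ┃     
           ┃██████████                        ┃     
           ┃Moves: 0  0/2                     ┃     
           ┃                                  ┃     
           ┃                                  ┃     
           ┃                                  ┃     
           ┃                                  ┃━━━━━
           ┃                                  ┃     
           ┗━━━━━━━━━━━━━━━━━━━━━━━━━━━━━━━━━━┛─────
                 ┃■■■■■■■■■■           ┃            
                 ┃■■■■■■■■■■           ┃     B      
                 ┃■■■■■■■■■■           ┃------------
                 ┃■■■■■■■■■■           ┃0]       0  
                 ┃■■■■■■■■■■           ┃ 0       0  
                 ┃■■■■■■■■■■           ┃ 0       0  
                 ┗━━━━━━━━━━━━━━━━━━━━━┛ 0       0  
                             ┃  5        0       0  
                             ┃  6        0       0  
                             ┃  7        0       0  


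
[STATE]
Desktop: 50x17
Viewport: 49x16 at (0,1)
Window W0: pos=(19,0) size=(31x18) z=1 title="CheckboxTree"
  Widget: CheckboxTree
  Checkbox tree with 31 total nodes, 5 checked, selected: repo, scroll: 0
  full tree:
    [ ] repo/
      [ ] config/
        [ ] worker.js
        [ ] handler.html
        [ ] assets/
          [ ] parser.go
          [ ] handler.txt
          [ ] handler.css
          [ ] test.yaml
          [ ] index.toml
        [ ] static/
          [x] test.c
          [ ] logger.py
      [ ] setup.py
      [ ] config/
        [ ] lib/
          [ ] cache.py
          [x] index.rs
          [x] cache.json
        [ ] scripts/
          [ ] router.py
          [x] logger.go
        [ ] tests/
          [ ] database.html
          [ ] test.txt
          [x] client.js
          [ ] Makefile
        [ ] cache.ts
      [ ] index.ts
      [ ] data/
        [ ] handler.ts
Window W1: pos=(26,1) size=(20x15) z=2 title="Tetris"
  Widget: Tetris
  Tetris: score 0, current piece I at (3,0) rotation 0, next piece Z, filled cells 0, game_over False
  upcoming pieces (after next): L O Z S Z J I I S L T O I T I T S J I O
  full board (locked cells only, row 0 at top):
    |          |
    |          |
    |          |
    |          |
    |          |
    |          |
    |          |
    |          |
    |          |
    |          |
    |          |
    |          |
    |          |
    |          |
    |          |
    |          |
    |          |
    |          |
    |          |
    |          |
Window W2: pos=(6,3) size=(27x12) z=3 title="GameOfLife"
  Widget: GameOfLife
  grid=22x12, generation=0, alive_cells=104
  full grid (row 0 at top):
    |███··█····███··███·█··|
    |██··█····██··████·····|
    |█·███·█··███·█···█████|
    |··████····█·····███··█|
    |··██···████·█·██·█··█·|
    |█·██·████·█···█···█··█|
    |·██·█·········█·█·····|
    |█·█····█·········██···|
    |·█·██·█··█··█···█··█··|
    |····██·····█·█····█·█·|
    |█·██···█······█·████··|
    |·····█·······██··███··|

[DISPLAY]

                   ┃ Check┏━━━━━━━━━━━━━━━━━━┓   
                   ┠──────┃ Tetris           ┃───
      ┏━━━━━━━━━━━━━━━━━━━━━━━━━┓────────────┨   
      ┃ GameOfLife              ┃            ┃   
      ┠─────────────────────────┨            ┃   
      ┃Gen: 0                   ┃            ┃   
      ┃█·███·█··███·█···█████   ┃            ┃   
      ┃··████····█·····███··█   ┃            ┃   
      ┃··██···████·█·██·█··█·   ┃            ┃   
      ┃█·██·████·█···█···█··█   ┃            ┃   
      ┃·██·█·········█·█·····   ┃            ┃   
      ┃█·█····█·········██···   ┃            ┃   
      ┃·█·██·█··█··█···█··█··   ┃            ┃   
      ┗━━━━━━━━━━━━━━━━━━━━━━━━━┛            ┃   
                   ┃      ┗━━━━━━━━━━━━━━━━━━┛   
                   ┃   [ ] setup.py              


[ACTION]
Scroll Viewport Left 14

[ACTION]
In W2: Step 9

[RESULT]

                   ┃ Check┏━━━━━━━━━━━━━━━━━━┓   
                   ┠──────┃ Tetris           ┃───
      ┏━━━━━━━━━━━━━━━━━━━━━━━━━┓────────────┨   
      ┃ GameOfLife              ┃            ┃   
      ┠─────────────────────────┨            ┃   
      ┃Gen: 9                   ┃            ┃   
      ┃·····██···██········██   ┃            ┃   
      ┃····█·█·····█·········   ┃            ┃   
      ┃··█·····███·█····█····   ┃            ┃   
      ┃·█···████·█·██··███·█·   ┃            ┃   
      ┃█····█·········█····█·   ┃            ┃   
      ┃█·····█·█······███·█··   ┃            ┃   
      ┃··█···█··███···████···   ┃            ┃   
      ┗━━━━━━━━━━━━━━━━━━━━━━━━━┛            ┃   
                   ┃      ┗━━━━━━━━━━━━━━━━━━┛   
                   ┃   [ ] setup.py              


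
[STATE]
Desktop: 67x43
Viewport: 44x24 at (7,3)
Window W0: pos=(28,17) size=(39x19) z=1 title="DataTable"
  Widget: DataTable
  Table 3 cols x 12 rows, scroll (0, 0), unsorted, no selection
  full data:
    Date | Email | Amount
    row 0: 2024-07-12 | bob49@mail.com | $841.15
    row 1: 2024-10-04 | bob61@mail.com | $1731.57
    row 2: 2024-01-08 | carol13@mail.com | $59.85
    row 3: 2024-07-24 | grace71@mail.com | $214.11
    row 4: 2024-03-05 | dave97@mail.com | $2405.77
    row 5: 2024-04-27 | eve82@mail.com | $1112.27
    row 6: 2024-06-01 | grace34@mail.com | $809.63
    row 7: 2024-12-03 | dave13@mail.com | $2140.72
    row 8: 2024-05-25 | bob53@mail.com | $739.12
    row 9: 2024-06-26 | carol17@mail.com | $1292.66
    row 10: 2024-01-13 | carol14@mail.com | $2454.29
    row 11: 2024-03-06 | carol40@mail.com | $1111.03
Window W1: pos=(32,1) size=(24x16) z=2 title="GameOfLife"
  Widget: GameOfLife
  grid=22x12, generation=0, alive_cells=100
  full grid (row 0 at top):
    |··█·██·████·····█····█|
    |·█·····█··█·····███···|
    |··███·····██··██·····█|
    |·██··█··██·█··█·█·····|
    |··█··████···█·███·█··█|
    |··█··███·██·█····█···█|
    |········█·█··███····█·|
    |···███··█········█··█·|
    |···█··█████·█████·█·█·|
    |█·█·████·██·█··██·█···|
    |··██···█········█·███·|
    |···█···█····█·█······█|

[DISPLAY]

                         ┠──────────────────
                         ┃Gen: 0            
                         ┃··█·██·████·····█·
                         ┃·█·····█··█·····██
                         ┃··███·····██··██··
                         ┃·██··█··██·█··█·█·
                         ┃··█··████···█·███·
                         ┃··█··███·██·█····█
                         ┃········█·█··███··
                         ┃···███··█········█
                         ┃···█··█████·█████·
                         ┃█·█·████·██·█··██·
                         ┃··██···█········█·
                         ┗━━━━━━━━━━━━━━━━━━
                     ┏━━━━━━━━━━━━━━━━━━━━━━
                     ┃ DataTable            
                     ┠──────────────────────
                     ┃Date      │Email      
                     ┃──────────┼───────────
                     ┃2024-07-12│bob49@mail.
                     ┃2024-10-04│bob61@mail.
                     ┃2024-01-08│carol13@mai
                     ┃2024-07-24│grace71@mai
                     ┃2024-03-05│dave97@mail


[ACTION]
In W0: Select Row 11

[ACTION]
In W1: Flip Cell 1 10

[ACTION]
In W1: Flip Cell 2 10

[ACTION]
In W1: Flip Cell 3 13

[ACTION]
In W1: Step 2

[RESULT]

                         ┠──────────────────
                         ┃Gen: 2            
                         ┃·····█···██·····██
                         ┃····██····██·█·███
                         ┃··█·█·······██·█··
                         ┃·····█··█·█···█·██
                         ┃··████······██·██·
                         ┃··█······██·█·█·██
                         ┃···█··█······█··██
                         ┃··████·········█·█
                         ┃·██···█··██······█
                         ┃····███···█···█···
                         ┃·····██····██····█
                         ┗━━━━━━━━━━━━━━━━━━
                     ┏━━━━━━━━━━━━━━━━━━━━━━
                     ┃ DataTable            
                     ┠──────────────────────
                     ┃Date      │Email      
                     ┃──────────┼───────────
                     ┃2024-07-12│bob49@mail.
                     ┃2024-10-04│bob61@mail.
                     ┃2024-01-08│carol13@mai
                     ┃2024-07-24│grace71@mai
                     ┃2024-03-05│dave97@mail
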